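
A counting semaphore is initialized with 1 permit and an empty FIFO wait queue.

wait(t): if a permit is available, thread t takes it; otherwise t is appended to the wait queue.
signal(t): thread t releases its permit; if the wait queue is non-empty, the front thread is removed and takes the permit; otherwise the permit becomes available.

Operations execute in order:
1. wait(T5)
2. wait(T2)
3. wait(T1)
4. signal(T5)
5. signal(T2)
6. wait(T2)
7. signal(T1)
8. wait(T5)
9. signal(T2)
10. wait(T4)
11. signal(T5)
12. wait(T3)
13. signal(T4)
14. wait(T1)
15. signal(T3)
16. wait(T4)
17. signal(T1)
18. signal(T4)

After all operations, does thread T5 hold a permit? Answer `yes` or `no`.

Step 1: wait(T5) -> count=0 queue=[] holders={T5}
Step 2: wait(T2) -> count=0 queue=[T2] holders={T5}
Step 3: wait(T1) -> count=0 queue=[T2,T1] holders={T5}
Step 4: signal(T5) -> count=0 queue=[T1] holders={T2}
Step 5: signal(T2) -> count=0 queue=[] holders={T1}
Step 6: wait(T2) -> count=0 queue=[T2] holders={T1}
Step 7: signal(T1) -> count=0 queue=[] holders={T2}
Step 8: wait(T5) -> count=0 queue=[T5] holders={T2}
Step 9: signal(T2) -> count=0 queue=[] holders={T5}
Step 10: wait(T4) -> count=0 queue=[T4] holders={T5}
Step 11: signal(T5) -> count=0 queue=[] holders={T4}
Step 12: wait(T3) -> count=0 queue=[T3] holders={T4}
Step 13: signal(T4) -> count=0 queue=[] holders={T3}
Step 14: wait(T1) -> count=0 queue=[T1] holders={T3}
Step 15: signal(T3) -> count=0 queue=[] holders={T1}
Step 16: wait(T4) -> count=0 queue=[T4] holders={T1}
Step 17: signal(T1) -> count=0 queue=[] holders={T4}
Step 18: signal(T4) -> count=1 queue=[] holders={none}
Final holders: {none} -> T5 not in holders

Answer: no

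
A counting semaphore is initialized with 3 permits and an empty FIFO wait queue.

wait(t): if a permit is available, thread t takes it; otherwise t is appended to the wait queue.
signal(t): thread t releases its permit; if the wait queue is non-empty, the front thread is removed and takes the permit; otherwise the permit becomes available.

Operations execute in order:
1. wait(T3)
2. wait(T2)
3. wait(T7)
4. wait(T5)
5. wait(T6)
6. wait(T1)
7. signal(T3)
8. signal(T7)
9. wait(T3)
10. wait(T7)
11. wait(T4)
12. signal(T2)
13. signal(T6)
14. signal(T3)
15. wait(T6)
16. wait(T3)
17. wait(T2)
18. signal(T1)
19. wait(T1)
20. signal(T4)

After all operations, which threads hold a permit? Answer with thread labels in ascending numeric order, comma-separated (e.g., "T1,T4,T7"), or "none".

Step 1: wait(T3) -> count=2 queue=[] holders={T3}
Step 2: wait(T2) -> count=1 queue=[] holders={T2,T3}
Step 3: wait(T7) -> count=0 queue=[] holders={T2,T3,T7}
Step 4: wait(T5) -> count=0 queue=[T5] holders={T2,T3,T7}
Step 5: wait(T6) -> count=0 queue=[T5,T6] holders={T2,T3,T7}
Step 6: wait(T1) -> count=0 queue=[T5,T6,T1] holders={T2,T3,T7}
Step 7: signal(T3) -> count=0 queue=[T6,T1] holders={T2,T5,T7}
Step 8: signal(T7) -> count=0 queue=[T1] holders={T2,T5,T6}
Step 9: wait(T3) -> count=0 queue=[T1,T3] holders={T2,T5,T6}
Step 10: wait(T7) -> count=0 queue=[T1,T3,T7] holders={T2,T5,T6}
Step 11: wait(T4) -> count=0 queue=[T1,T3,T7,T4] holders={T2,T5,T6}
Step 12: signal(T2) -> count=0 queue=[T3,T7,T4] holders={T1,T5,T6}
Step 13: signal(T6) -> count=0 queue=[T7,T4] holders={T1,T3,T5}
Step 14: signal(T3) -> count=0 queue=[T4] holders={T1,T5,T7}
Step 15: wait(T6) -> count=0 queue=[T4,T6] holders={T1,T5,T7}
Step 16: wait(T3) -> count=0 queue=[T4,T6,T3] holders={T1,T5,T7}
Step 17: wait(T2) -> count=0 queue=[T4,T6,T3,T2] holders={T1,T5,T7}
Step 18: signal(T1) -> count=0 queue=[T6,T3,T2] holders={T4,T5,T7}
Step 19: wait(T1) -> count=0 queue=[T6,T3,T2,T1] holders={T4,T5,T7}
Step 20: signal(T4) -> count=0 queue=[T3,T2,T1] holders={T5,T6,T7}
Final holders: T5,T6,T7

Answer: T5,T6,T7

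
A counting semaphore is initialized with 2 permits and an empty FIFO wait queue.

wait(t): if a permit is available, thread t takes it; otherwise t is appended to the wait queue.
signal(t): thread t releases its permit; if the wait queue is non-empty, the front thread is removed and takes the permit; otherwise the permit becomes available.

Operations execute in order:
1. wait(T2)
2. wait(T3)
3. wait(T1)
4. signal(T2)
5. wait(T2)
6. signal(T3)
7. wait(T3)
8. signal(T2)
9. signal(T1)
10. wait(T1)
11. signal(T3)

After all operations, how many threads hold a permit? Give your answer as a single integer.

Step 1: wait(T2) -> count=1 queue=[] holders={T2}
Step 2: wait(T3) -> count=0 queue=[] holders={T2,T3}
Step 3: wait(T1) -> count=0 queue=[T1] holders={T2,T3}
Step 4: signal(T2) -> count=0 queue=[] holders={T1,T3}
Step 5: wait(T2) -> count=0 queue=[T2] holders={T1,T3}
Step 6: signal(T3) -> count=0 queue=[] holders={T1,T2}
Step 7: wait(T3) -> count=0 queue=[T3] holders={T1,T2}
Step 8: signal(T2) -> count=0 queue=[] holders={T1,T3}
Step 9: signal(T1) -> count=1 queue=[] holders={T3}
Step 10: wait(T1) -> count=0 queue=[] holders={T1,T3}
Step 11: signal(T3) -> count=1 queue=[] holders={T1}
Final holders: {T1} -> 1 thread(s)

Answer: 1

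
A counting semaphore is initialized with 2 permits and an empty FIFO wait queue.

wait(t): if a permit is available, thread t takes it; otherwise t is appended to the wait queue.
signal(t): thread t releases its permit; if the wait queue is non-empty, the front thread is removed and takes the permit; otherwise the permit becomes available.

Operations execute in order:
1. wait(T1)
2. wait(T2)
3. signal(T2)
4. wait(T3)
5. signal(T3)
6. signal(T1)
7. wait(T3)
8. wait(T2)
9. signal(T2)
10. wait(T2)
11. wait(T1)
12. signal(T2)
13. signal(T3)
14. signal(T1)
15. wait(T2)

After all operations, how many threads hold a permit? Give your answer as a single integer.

Step 1: wait(T1) -> count=1 queue=[] holders={T1}
Step 2: wait(T2) -> count=0 queue=[] holders={T1,T2}
Step 3: signal(T2) -> count=1 queue=[] holders={T1}
Step 4: wait(T3) -> count=0 queue=[] holders={T1,T3}
Step 5: signal(T3) -> count=1 queue=[] holders={T1}
Step 6: signal(T1) -> count=2 queue=[] holders={none}
Step 7: wait(T3) -> count=1 queue=[] holders={T3}
Step 8: wait(T2) -> count=0 queue=[] holders={T2,T3}
Step 9: signal(T2) -> count=1 queue=[] holders={T3}
Step 10: wait(T2) -> count=0 queue=[] holders={T2,T3}
Step 11: wait(T1) -> count=0 queue=[T1] holders={T2,T3}
Step 12: signal(T2) -> count=0 queue=[] holders={T1,T3}
Step 13: signal(T3) -> count=1 queue=[] holders={T1}
Step 14: signal(T1) -> count=2 queue=[] holders={none}
Step 15: wait(T2) -> count=1 queue=[] holders={T2}
Final holders: {T2} -> 1 thread(s)

Answer: 1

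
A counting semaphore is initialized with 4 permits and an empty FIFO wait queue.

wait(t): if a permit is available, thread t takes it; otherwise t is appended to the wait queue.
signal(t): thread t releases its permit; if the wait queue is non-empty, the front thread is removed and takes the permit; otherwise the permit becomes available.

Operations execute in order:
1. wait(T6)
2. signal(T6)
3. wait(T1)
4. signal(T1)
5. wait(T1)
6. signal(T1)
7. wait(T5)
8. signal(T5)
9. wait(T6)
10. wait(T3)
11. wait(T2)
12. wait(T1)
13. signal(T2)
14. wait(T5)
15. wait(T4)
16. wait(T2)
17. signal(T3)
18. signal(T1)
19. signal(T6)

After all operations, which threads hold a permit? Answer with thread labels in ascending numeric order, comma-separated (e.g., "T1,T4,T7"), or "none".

Step 1: wait(T6) -> count=3 queue=[] holders={T6}
Step 2: signal(T6) -> count=4 queue=[] holders={none}
Step 3: wait(T1) -> count=3 queue=[] holders={T1}
Step 4: signal(T1) -> count=4 queue=[] holders={none}
Step 5: wait(T1) -> count=3 queue=[] holders={T1}
Step 6: signal(T1) -> count=4 queue=[] holders={none}
Step 7: wait(T5) -> count=3 queue=[] holders={T5}
Step 8: signal(T5) -> count=4 queue=[] holders={none}
Step 9: wait(T6) -> count=3 queue=[] holders={T6}
Step 10: wait(T3) -> count=2 queue=[] holders={T3,T6}
Step 11: wait(T2) -> count=1 queue=[] holders={T2,T3,T6}
Step 12: wait(T1) -> count=0 queue=[] holders={T1,T2,T3,T6}
Step 13: signal(T2) -> count=1 queue=[] holders={T1,T3,T6}
Step 14: wait(T5) -> count=0 queue=[] holders={T1,T3,T5,T6}
Step 15: wait(T4) -> count=0 queue=[T4] holders={T1,T3,T5,T6}
Step 16: wait(T2) -> count=0 queue=[T4,T2] holders={T1,T3,T5,T6}
Step 17: signal(T3) -> count=0 queue=[T2] holders={T1,T4,T5,T6}
Step 18: signal(T1) -> count=0 queue=[] holders={T2,T4,T5,T6}
Step 19: signal(T6) -> count=1 queue=[] holders={T2,T4,T5}
Final holders: T2,T4,T5

Answer: T2,T4,T5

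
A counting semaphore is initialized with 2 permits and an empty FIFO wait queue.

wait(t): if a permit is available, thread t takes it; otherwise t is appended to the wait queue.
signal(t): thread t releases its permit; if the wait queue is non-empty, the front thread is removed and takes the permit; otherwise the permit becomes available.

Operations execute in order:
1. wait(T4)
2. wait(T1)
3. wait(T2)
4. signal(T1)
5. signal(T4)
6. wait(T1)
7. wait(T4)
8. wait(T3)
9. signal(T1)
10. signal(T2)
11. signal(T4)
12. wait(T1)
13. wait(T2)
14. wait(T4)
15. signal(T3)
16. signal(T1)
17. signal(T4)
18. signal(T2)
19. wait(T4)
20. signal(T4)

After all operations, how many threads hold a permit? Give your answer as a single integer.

Answer: 0

Derivation:
Step 1: wait(T4) -> count=1 queue=[] holders={T4}
Step 2: wait(T1) -> count=0 queue=[] holders={T1,T4}
Step 3: wait(T2) -> count=0 queue=[T2] holders={T1,T4}
Step 4: signal(T1) -> count=0 queue=[] holders={T2,T4}
Step 5: signal(T4) -> count=1 queue=[] holders={T2}
Step 6: wait(T1) -> count=0 queue=[] holders={T1,T2}
Step 7: wait(T4) -> count=0 queue=[T4] holders={T1,T2}
Step 8: wait(T3) -> count=0 queue=[T4,T3] holders={T1,T2}
Step 9: signal(T1) -> count=0 queue=[T3] holders={T2,T4}
Step 10: signal(T2) -> count=0 queue=[] holders={T3,T4}
Step 11: signal(T4) -> count=1 queue=[] holders={T3}
Step 12: wait(T1) -> count=0 queue=[] holders={T1,T3}
Step 13: wait(T2) -> count=0 queue=[T2] holders={T1,T3}
Step 14: wait(T4) -> count=0 queue=[T2,T4] holders={T1,T3}
Step 15: signal(T3) -> count=0 queue=[T4] holders={T1,T2}
Step 16: signal(T1) -> count=0 queue=[] holders={T2,T4}
Step 17: signal(T4) -> count=1 queue=[] holders={T2}
Step 18: signal(T2) -> count=2 queue=[] holders={none}
Step 19: wait(T4) -> count=1 queue=[] holders={T4}
Step 20: signal(T4) -> count=2 queue=[] holders={none}
Final holders: {none} -> 0 thread(s)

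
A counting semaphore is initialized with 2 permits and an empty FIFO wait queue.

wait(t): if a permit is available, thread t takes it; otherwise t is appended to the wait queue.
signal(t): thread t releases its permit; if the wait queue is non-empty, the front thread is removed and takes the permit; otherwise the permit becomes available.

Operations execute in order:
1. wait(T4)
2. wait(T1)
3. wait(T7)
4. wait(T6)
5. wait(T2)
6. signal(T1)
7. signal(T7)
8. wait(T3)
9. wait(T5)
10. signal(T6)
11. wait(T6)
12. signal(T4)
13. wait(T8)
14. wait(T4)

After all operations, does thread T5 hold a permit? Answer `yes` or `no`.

Answer: no

Derivation:
Step 1: wait(T4) -> count=1 queue=[] holders={T4}
Step 2: wait(T1) -> count=0 queue=[] holders={T1,T4}
Step 3: wait(T7) -> count=0 queue=[T7] holders={T1,T4}
Step 4: wait(T6) -> count=0 queue=[T7,T6] holders={T1,T4}
Step 5: wait(T2) -> count=0 queue=[T7,T6,T2] holders={T1,T4}
Step 6: signal(T1) -> count=0 queue=[T6,T2] holders={T4,T7}
Step 7: signal(T7) -> count=0 queue=[T2] holders={T4,T6}
Step 8: wait(T3) -> count=0 queue=[T2,T3] holders={T4,T6}
Step 9: wait(T5) -> count=0 queue=[T2,T3,T5] holders={T4,T6}
Step 10: signal(T6) -> count=0 queue=[T3,T5] holders={T2,T4}
Step 11: wait(T6) -> count=0 queue=[T3,T5,T6] holders={T2,T4}
Step 12: signal(T4) -> count=0 queue=[T5,T6] holders={T2,T3}
Step 13: wait(T8) -> count=0 queue=[T5,T6,T8] holders={T2,T3}
Step 14: wait(T4) -> count=0 queue=[T5,T6,T8,T4] holders={T2,T3}
Final holders: {T2,T3} -> T5 not in holders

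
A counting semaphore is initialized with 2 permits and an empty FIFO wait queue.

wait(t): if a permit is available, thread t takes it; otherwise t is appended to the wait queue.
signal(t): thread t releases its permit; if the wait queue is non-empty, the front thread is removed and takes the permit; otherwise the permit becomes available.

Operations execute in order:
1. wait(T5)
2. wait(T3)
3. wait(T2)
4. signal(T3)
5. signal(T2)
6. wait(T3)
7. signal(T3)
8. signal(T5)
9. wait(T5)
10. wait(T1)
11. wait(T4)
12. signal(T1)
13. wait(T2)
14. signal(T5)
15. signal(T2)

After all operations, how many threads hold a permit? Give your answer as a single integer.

Step 1: wait(T5) -> count=1 queue=[] holders={T5}
Step 2: wait(T3) -> count=0 queue=[] holders={T3,T5}
Step 3: wait(T2) -> count=0 queue=[T2] holders={T3,T5}
Step 4: signal(T3) -> count=0 queue=[] holders={T2,T5}
Step 5: signal(T2) -> count=1 queue=[] holders={T5}
Step 6: wait(T3) -> count=0 queue=[] holders={T3,T5}
Step 7: signal(T3) -> count=1 queue=[] holders={T5}
Step 8: signal(T5) -> count=2 queue=[] holders={none}
Step 9: wait(T5) -> count=1 queue=[] holders={T5}
Step 10: wait(T1) -> count=0 queue=[] holders={T1,T5}
Step 11: wait(T4) -> count=0 queue=[T4] holders={T1,T5}
Step 12: signal(T1) -> count=0 queue=[] holders={T4,T5}
Step 13: wait(T2) -> count=0 queue=[T2] holders={T4,T5}
Step 14: signal(T5) -> count=0 queue=[] holders={T2,T4}
Step 15: signal(T2) -> count=1 queue=[] holders={T4}
Final holders: {T4} -> 1 thread(s)

Answer: 1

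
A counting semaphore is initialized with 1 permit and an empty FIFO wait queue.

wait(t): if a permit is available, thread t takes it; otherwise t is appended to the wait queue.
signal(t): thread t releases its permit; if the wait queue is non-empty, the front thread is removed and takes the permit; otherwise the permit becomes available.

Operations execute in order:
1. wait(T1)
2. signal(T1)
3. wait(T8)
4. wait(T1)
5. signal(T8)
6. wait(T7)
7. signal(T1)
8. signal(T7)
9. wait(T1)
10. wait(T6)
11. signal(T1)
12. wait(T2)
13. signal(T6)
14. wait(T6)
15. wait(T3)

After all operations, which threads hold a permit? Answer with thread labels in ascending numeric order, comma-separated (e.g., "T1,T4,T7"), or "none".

Step 1: wait(T1) -> count=0 queue=[] holders={T1}
Step 2: signal(T1) -> count=1 queue=[] holders={none}
Step 3: wait(T8) -> count=0 queue=[] holders={T8}
Step 4: wait(T1) -> count=0 queue=[T1] holders={T8}
Step 5: signal(T8) -> count=0 queue=[] holders={T1}
Step 6: wait(T7) -> count=0 queue=[T7] holders={T1}
Step 7: signal(T1) -> count=0 queue=[] holders={T7}
Step 8: signal(T7) -> count=1 queue=[] holders={none}
Step 9: wait(T1) -> count=0 queue=[] holders={T1}
Step 10: wait(T6) -> count=0 queue=[T6] holders={T1}
Step 11: signal(T1) -> count=0 queue=[] holders={T6}
Step 12: wait(T2) -> count=0 queue=[T2] holders={T6}
Step 13: signal(T6) -> count=0 queue=[] holders={T2}
Step 14: wait(T6) -> count=0 queue=[T6] holders={T2}
Step 15: wait(T3) -> count=0 queue=[T6,T3] holders={T2}
Final holders: T2

Answer: T2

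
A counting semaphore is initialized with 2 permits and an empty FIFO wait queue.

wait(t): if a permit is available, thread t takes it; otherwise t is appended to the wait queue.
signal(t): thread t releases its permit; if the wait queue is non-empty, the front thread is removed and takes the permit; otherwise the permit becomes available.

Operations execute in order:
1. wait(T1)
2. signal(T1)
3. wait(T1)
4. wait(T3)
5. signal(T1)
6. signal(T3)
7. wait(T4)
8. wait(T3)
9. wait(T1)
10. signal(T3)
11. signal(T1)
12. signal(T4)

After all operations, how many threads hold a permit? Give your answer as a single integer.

Answer: 0

Derivation:
Step 1: wait(T1) -> count=1 queue=[] holders={T1}
Step 2: signal(T1) -> count=2 queue=[] holders={none}
Step 3: wait(T1) -> count=1 queue=[] holders={T1}
Step 4: wait(T3) -> count=0 queue=[] holders={T1,T3}
Step 5: signal(T1) -> count=1 queue=[] holders={T3}
Step 6: signal(T3) -> count=2 queue=[] holders={none}
Step 7: wait(T4) -> count=1 queue=[] holders={T4}
Step 8: wait(T3) -> count=0 queue=[] holders={T3,T4}
Step 9: wait(T1) -> count=0 queue=[T1] holders={T3,T4}
Step 10: signal(T3) -> count=0 queue=[] holders={T1,T4}
Step 11: signal(T1) -> count=1 queue=[] holders={T4}
Step 12: signal(T4) -> count=2 queue=[] holders={none}
Final holders: {none} -> 0 thread(s)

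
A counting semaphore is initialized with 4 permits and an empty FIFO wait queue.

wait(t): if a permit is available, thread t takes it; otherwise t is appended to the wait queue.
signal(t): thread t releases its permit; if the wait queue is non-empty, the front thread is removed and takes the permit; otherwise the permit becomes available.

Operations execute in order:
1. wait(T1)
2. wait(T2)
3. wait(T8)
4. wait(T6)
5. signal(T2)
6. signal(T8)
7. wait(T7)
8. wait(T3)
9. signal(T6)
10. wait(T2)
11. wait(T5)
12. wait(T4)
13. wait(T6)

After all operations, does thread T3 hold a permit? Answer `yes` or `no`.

Answer: yes

Derivation:
Step 1: wait(T1) -> count=3 queue=[] holders={T1}
Step 2: wait(T2) -> count=2 queue=[] holders={T1,T2}
Step 3: wait(T8) -> count=1 queue=[] holders={T1,T2,T8}
Step 4: wait(T6) -> count=0 queue=[] holders={T1,T2,T6,T8}
Step 5: signal(T2) -> count=1 queue=[] holders={T1,T6,T8}
Step 6: signal(T8) -> count=2 queue=[] holders={T1,T6}
Step 7: wait(T7) -> count=1 queue=[] holders={T1,T6,T7}
Step 8: wait(T3) -> count=0 queue=[] holders={T1,T3,T6,T7}
Step 9: signal(T6) -> count=1 queue=[] holders={T1,T3,T7}
Step 10: wait(T2) -> count=0 queue=[] holders={T1,T2,T3,T7}
Step 11: wait(T5) -> count=0 queue=[T5] holders={T1,T2,T3,T7}
Step 12: wait(T4) -> count=0 queue=[T5,T4] holders={T1,T2,T3,T7}
Step 13: wait(T6) -> count=0 queue=[T5,T4,T6] holders={T1,T2,T3,T7}
Final holders: {T1,T2,T3,T7} -> T3 in holders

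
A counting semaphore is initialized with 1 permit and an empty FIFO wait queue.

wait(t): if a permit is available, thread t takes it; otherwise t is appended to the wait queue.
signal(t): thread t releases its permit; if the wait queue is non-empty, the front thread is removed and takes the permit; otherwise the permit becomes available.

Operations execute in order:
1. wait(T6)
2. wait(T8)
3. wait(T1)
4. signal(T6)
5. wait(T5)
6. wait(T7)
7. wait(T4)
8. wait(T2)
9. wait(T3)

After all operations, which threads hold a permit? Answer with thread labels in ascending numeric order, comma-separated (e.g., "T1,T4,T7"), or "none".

Answer: T8

Derivation:
Step 1: wait(T6) -> count=0 queue=[] holders={T6}
Step 2: wait(T8) -> count=0 queue=[T8] holders={T6}
Step 3: wait(T1) -> count=0 queue=[T8,T1] holders={T6}
Step 4: signal(T6) -> count=0 queue=[T1] holders={T8}
Step 5: wait(T5) -> count=0 queue=[T1,T5] holders={T8}
Step 6: wait(T7) -> count=0 queue=[T1,T5,T7] holders={T8}
Step 7: wait(T4) -> count=0 queue=[T1,T5,T7,T4] holders={T8}
Step 8: wait(T2) -> count=0 queue=[T1,T5,T7,T4,T2] holders={T8}
Step 9: wait(T3) -> count=0 queue=[T1,T5,T7,T4,T2,T3] holders={T8}
Final holders: T8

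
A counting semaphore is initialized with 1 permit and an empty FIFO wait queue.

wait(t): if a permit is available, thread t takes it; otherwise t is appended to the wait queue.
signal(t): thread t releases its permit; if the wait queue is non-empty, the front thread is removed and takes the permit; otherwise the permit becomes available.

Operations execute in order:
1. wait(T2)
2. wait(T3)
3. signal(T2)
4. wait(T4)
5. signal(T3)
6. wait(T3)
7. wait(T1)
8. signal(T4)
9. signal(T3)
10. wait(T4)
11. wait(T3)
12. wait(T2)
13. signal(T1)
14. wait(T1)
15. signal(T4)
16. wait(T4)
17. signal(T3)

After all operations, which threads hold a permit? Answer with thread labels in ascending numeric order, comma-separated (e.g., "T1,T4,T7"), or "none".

Step 1: wait(T2) -> count=0 queue=[] holders={T2}
Step 2: wait(T3) -> count=0 queue=[T3] holders={T2}
Step 3: signal(T2) -> count=0 queue=[] holders={T3}
Step 4: wait(T4) -> count=0 queue=[T4] holders={T3}
Step 5: signal(T3) -> count=0 queue=[] holders={T4}
Step 6: wait(T3) -> count=0 queue=[T3] holders={T4}
Step 7: wait(T1) -> count=0 queue=[T3,T1] holders={T4}
Step 8: signal(T4) -> count=0 queue=[T1] holders={T3}
Step 9: signal(T3) -> count=0 queue=[] holders={T1}
Step 10: wait(T4) -> count=0 queue=[T4] holders={T1}
Step 11: wait(T3) -> count=0 queue=[T4,T3] holders={T1}
Step 12: wait(T2) -> count=0 queue=[T4,T3,T2] holders={T1}
Step 13: signal(T1) -> count=0 queue=[T3,T2] holders={T4}
Step 14: wait(T1) -> count=0 queue=[T3,T2,T1] holders={T4}
Step 15: signal(T4) -> count=0 queue=[T2,T1] holders={T3}
Step 16: wait(T4) -> count=0 queue=[T2,T1,T4] holders={T3}
Step 17: signal(T3) -> count=0 queue=[T1,T4] holders={T2}
Final holders: T2

Answer: T2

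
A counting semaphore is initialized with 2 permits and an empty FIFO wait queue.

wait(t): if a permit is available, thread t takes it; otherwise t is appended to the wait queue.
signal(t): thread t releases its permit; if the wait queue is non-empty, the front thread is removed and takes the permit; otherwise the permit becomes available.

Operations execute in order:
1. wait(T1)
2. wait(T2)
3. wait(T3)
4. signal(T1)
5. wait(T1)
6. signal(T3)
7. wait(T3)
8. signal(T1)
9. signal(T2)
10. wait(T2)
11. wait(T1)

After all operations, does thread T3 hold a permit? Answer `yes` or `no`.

Step 1: wait(T1) -> count=1 queue=[] holders={T1}
Step 2: wait(T2) -> count=0 queue=[] holders={T1,T2}
Step 3: wait(T3) -> count=0 queue=[T3] holders={T1,T2}
Step 4: signal(T1) -> count=0 queue=[] holders={T2,T3}
Step 5: wait(T1) -> count=0 queue=[T1] holders={T2,T3}
Step 6: signal(T3) -> count=0 queue=[] holders={T1,T2}
Step 7: wait(T3) -> count=0 queue=[T3] holders={T1,T2}
Step 8: signal(T1) -> count=0 queue=[] holders={T2,T3}
Step 9: signal(T2) -> count=1 queue=[] holders={T3}
Step 10: wait(T2) -> count=0 queue=[] holders={T2,T3}
Step 11: wait(T1) -> count=0 queue=[T1] holders={T2,T3}
Final holders: {T2,T3} -> T3 in holders

Answer: yes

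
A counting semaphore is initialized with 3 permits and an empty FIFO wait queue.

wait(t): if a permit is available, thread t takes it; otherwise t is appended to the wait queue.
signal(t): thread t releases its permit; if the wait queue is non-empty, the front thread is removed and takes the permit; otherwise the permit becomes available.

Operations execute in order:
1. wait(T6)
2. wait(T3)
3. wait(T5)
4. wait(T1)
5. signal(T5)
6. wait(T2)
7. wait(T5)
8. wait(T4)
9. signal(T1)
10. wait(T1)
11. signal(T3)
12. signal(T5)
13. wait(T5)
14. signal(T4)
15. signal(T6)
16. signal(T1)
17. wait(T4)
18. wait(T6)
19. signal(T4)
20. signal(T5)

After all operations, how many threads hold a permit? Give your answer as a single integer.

Answer: 2

Derivation:
Step 1: wait(T6) -> count=2 queue=[] holders={T6}
Step 2: wait(T3) -> count=1 queue=[] holders={T3,T6}
Step 3: wait(T5) -> count=0 queue=[] holders={T3,T5,T6}
Step 4: wait(T1) -> count=0 queue=[T1] holders={T3,T5,T6}
Step 5: signal(T5) -> count=0 queue=[] holders={T1,T3,T6}
Step 6: wait(T2) -> count=0 queue=[T2] holders={T1,T3,T6}
Step 7: wait(T5) -> count=0 queue=[T2,T5] holders={T1,T3,T6}
Step 8: wait(T4) -> count=0 queue=[T2,T5,T4] holders={T1,T3,T6}
Step 9: signal(T1) -> count=0 queue=[T5,T4] holders={T2,T3,T6}
Step 10: wait(T1) -> count=0 queue=[T5,T4,T1] holders={T2,T3,T6}
Step 11: signal(T3) -> count=0 queue=[T4,T1] holders={T2,T5,T6}
Step 12: signal(T5) -> count=0 queue=[T1] holders={T2,T4,T6}
Step 13: wait(T5) -> count=0 queue=[T1,T5] holders={T2,T4,T6}
Step 14: signal(T4) -> count=0 queue=[T5] holders={T1,T2,T6}
Step 15: signal(T6) -> count=0 queue=[] holders={T1,T2,T5}
Step 16: signal(T1) -> count=1 queue=[] holders={T2,T5}
Step 17: wait(T4) -> count=0 queue=[] holders={T2,T4,T5}
Step 18: wait(T6) -> count=0 queue=[T6] holders={T2,T4,T5}
Step 19: signal(T4) -> count=0 queue=[] holders={T2,T5,T6}
Step 20: signal(T5) -> count=1 queue=[] holders={T2,T6}
Final holders: {T2,T6} -> 2 thread(s)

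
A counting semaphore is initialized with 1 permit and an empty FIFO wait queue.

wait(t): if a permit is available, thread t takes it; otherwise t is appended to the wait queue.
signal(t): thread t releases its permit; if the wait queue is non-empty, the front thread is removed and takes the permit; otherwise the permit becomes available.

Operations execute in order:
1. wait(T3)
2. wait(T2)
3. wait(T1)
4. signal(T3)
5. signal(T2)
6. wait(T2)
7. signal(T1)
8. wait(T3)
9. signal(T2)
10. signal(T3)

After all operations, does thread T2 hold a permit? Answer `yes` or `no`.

Answer: no

Derivation:
Step 1: wait(T3) -> count=0 queue=[] holders={T3}
Step 2: wait(T2) -> count=0 queue=[T2] holders={T3}
Step 3: wait(T1) -> count=0 queue=[T2,T1] holders={T3}
Step 4: signal(T3) -> count=0 queue=[T1] holders={T2}
Step 5: signal(T2) -> count=0 queue=[] holders={T1}
Step 6: wait(T2) -> count=0 queue=[T2] holders={T1}
Step 7: signal(T1) -> count=0 queue=[] holders={T2}
Step 8: wait(T3) -> count=0 queue=[T3] holders={T2}
Step 9: signal(T2) -> count=0 queue=[] holders={T3}
Step 10: signal(T3) -> count=1 queue=[] holders={none}
Final holders: {none} -> T2 not in holders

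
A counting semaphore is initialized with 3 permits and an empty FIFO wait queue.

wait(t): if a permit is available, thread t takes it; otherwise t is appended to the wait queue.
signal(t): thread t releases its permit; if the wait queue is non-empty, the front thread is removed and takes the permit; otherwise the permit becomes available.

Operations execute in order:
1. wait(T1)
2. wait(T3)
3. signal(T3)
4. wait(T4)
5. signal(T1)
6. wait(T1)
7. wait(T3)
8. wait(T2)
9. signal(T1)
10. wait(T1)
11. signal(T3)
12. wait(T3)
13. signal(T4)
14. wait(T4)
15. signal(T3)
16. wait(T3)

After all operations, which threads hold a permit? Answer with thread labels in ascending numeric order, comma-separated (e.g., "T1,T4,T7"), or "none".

Answer: T1,T2,T4

Derivation:
Step 1: wait(T1) -> count=2 queue=[] holders={T1}
Step 2: wait(T3) -> count=1 queue=[] holders={T1,T3}
Step 3: signal(T3) -> count=2 queue=[] holders={T1}
Step 4: wait(T4) -> count=1 queue=[] holders={T1,T4}
Step 5: signal(T1) -> count=2 queue=[] holders={T4}
Step 6: wait(T1) -> count=1 queue=[] holders={T1,T4}
Step 7: wait(T3) -> count=0 queue=[] holders={T1,T3,T4}
Step 8: wait(T2) -> count=0 queue=[T2] holders={T1,T3,T4}
Step 9: signal(T1) -> count=0 queue=[] holders={T2,T3,T4}
Step 10: wait(T1) -> count=0 queue=[T1] holders={T2,T3,T4}
Step 11: signal(T3) -> count=0 queue=[] holders={T1,T2,T4}
Step 12: wait(T3) -> count=0 queue=[T3] holders={T1,T2,T4}
Step 13: signal(T4) -> count=0 queue=[] holders={T1,T2,T3}
Step 14: wait(T4) -> count=0 queue=[T4] holders={T1,T2,T3}
Step 15: signal(T3) -> count=0 queue=[] holders={T1,T2,T4}
Step 16: wait(T3) -> count=0 queue=[T3] holders={T1,T2,T4}
Final holders: T1,T2,T4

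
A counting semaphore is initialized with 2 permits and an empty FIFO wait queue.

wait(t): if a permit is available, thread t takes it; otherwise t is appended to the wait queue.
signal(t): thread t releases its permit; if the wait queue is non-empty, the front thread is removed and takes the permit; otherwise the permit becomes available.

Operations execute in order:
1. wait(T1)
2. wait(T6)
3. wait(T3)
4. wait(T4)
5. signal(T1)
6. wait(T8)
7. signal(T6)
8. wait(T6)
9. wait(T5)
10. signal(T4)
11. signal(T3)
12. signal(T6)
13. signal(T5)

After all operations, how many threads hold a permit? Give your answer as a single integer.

Answer: 1

Derivation:
Step 1: wait(T1) -> count=1 queue=[] holders={T1}
Step 2: wait(T6) -> count=0 queue=[] holders={T1,T6}
Step 3: wait(T3) -> count=0 queue=[T3] holders={T1,T6}
Step 4: wait(T4) -> count=0 queue=[T3,T4] holders={T1,T6}
Step 5: signal(T1) -> count=0 queue=[T4] holders={T3,T6}
Step 6: wait(T8) -> count=0 queue=[T4,T8] holders={T3,T6}
Step 7: signal(T6) -> count=0 queue=[T8] holders={T3,T4}
Step 8: wait(T6) -> count=0 queue=[T8,T6] holders={T3,T4}
Step 9: wait(T5) -> count=0 queue=[T8,T6,T5] holders={T3,T4}
Step 10: signal(T4) -> count=0 queue=[T6,T5] holders={T3,T8}
Step 11: signal(T3) -> count=0 queue=[T5] holders={T6,T8}
Step 12: signal(T6) -> count=0 queue=[] holders={T5,T8}
Step 13: signal(T5) -> count=1 queue=[] holders={T8}
Final holders: {T8} -> 1 thread(s)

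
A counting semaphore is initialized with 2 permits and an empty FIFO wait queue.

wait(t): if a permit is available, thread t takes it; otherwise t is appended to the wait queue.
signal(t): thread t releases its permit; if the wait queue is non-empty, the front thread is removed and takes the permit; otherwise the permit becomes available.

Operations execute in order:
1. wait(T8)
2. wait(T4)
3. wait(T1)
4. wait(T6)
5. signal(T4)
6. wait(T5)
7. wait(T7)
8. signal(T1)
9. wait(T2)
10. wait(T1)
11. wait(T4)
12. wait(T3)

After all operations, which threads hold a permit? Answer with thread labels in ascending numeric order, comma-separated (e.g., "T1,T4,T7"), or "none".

Answer: T6,T8

Derivation:
Step 1: wait(T8) -> count=1 queue=[] holders={T8}
Step 2: wait(T4) -> count=0 queue=[] holders={T4,T8}
Step 3: wait(T1) -> count=0 queue=[T1] holders={T4,T8}
Step 4: wait(T6) -> count=0 queue=[T1,T6] holders={T4,T8}
Step 5: signal(T4) -> count=0 queue=[T6] holders={T1,T8}
Step 6: wait(T5) -> count=0 queue=[T6,T5] holders={T1,T8}
Step 7: wait(T7) -> count=0 queue=[T6,T5,T7] holders={T1,T8}
Step 8: signal(T1) -> count=0 queue=[T5,T7] holders={T6,T8}
Step 9: wait(T2) -> count=0 queue=[T5,T7,T2] holders={T6,T8}
Step 10: wait(T1) -> count=0 queue=[T5,T7,T2,T1] holders={T6,T8}
Step 11: wait(T4) -> count=0 queue=[T5,T7,T2,T1,T4] holders={T6,T8}
Step 12: wait(T3) -> count=0 queue=[T5,T7,T2,T1,T4,T3] holders={T6,T8}
Final holders: T6,T8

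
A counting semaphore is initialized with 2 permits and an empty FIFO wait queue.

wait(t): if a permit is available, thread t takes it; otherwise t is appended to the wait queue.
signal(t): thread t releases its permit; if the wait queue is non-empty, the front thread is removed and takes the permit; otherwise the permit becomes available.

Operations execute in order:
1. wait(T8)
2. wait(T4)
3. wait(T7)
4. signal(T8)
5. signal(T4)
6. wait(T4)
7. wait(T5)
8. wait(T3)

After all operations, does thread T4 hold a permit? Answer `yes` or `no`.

Step 1: wait(T8) -> count=1 queue=[] holders={T8}
Step 2: wait(T4) -> count=0 queue=[] holders={T4,T8}
Step 3: wait(T7) -> count=0 queue=[T7] holders={T4,T8}
Step 4: signal(T8) -> count=0 queue=[] holders={T4,T7}
Step 5: signal(T4) -> count=1 queue=[] holders={T7}
Step 6: wait(T4) -> count=0 queue=[] holders={T4,T7}
Step 7: wait(T5) -> count=0 queue=[T5] holders={T4,T7}
Step 8: wait(T3) -> count=0 queue=[T5,T3] holders={T4,T7}
Final holders: {T4,T7} -> T4 in holders

Answer: yes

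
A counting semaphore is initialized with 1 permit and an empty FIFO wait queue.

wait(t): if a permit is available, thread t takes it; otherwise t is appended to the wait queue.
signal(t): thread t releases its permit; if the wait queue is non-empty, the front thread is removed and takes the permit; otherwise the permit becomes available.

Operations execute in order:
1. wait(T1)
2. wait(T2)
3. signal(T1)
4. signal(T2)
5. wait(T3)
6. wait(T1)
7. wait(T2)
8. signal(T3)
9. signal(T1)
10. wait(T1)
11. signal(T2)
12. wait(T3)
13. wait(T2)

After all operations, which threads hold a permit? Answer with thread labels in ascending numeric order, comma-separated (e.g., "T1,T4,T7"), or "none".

Answer: T1

Derivation:
Step 1: wait(T1) -> count=0 queue=[] holders={T1}
Step 2: wait(T2) -> count=0 queue=[T2] holders={T1}
Step 3: signal(T1) -> count=0 queue=[] holders={T2}
Step 4: signal(T2) -> count=1 queue=[] holders={none}
Step 5: wait(T3) -> count=0 queue=[] holders={T3}
Step 6: wait(T1) -> count=0 queue=[T1] holders={T3}
Step 7: wait(T2) -> count=0 queue=[T1,T2] holders={T3}
Step 8: signal(T3) -> count=0 queue=[T2] holders={T1}
Step 9: signal(T1) -> count=0 queue=[] holders={T2}
Step 10: wait(T1) -> count=0 queue=[T1] holders={T2}
Step 11: signal(T2) -> count=0 queue=[] holders={T1}
Step 12: wait(T3) -> count=0 queue=[T3] holders={T1}
Step 13: wait(T2) -> count=0 queue=[T3,T2] holders={T1}
Final holders: T1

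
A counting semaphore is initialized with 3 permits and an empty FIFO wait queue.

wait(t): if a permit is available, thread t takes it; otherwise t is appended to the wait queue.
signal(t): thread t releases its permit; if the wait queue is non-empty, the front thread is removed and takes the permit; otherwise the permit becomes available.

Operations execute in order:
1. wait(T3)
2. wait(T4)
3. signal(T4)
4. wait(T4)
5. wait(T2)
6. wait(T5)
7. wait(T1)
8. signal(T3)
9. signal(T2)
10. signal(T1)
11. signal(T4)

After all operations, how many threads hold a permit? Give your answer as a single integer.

Answer: 1

Derivation:
Step 1: wait(T3) -> count=2 queue=[] holders={T3}
Step 2: wait(T4) -> count=1 queue=[] holders={T3,T4}
Step 3: signal(T4) -> count=2 queue=[] holders={T3}
Step 4: wait(T4) -> count=1 queue=[] holders={T3,T4}
Step 5: wait(T2) -> count=0 queue=[] holders={T2,T3,T4}
Step 6: wait(T5) -> count=0 queue=[T5] holders={T2,T3,T4}
Step 7: wait(T1) -> count=0 queue=[T5,T1] holders={T2,T3,T4}
Step 8: signal(T3) -> count=0 queue=[T1] holders={T2,T4,T5}
Step 9: signal(T2) -> count=0 queue=[] holders={T1,T4,T5}
Step 10: signal(T1) -> count=1 queue=[] holders={T4,T5}
Step 11: signal(T4) -> count=2 queue=[] holders={T5}
Final holders: {T5} -> 1 thread(s)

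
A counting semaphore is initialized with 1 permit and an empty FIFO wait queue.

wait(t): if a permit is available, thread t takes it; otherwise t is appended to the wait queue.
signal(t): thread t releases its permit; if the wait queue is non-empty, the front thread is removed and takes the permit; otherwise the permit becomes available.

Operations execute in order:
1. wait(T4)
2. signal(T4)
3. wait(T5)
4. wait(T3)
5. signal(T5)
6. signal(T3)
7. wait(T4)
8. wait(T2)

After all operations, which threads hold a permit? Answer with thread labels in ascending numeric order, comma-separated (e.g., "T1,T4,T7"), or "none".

Answer: T4

Derivation:
Step 1: wait(T4) -> count=0 queue=[] holders={T4}
Step 2: signal(T4) -> count=1 queue=[] holders={none}
Step 3: wait(T5) -> count=0 queue=[] holders={T5}
Step 4: wait(T3) -> count=0 queue=[T3] holders={T5}
Step 5: signal(T5) -> count=0 queue=[] holders={T3}
Step 6: signal(T3) -> count=1 queue=[] holders={none}
Step 7: wait(T4) -> count=0 queue=[] holders={T4}
Step 8: wait(T2) -> count=0 queue=[T2] holders={T4}
Final holders: T4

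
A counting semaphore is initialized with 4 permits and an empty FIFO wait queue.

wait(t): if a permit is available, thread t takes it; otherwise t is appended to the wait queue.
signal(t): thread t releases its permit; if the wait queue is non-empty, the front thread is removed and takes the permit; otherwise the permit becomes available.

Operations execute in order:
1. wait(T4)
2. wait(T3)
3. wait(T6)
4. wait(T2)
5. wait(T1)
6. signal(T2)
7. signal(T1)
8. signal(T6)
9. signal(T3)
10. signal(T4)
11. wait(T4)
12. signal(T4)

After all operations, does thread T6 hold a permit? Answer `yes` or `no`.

Step 1: wait(T4) -> count=3 queue=[] holders={T4}
Step 2: wait(T3) -> count=2 queue=[] holders={T3,T4}
Step 3: wait(T6) -> count=1 queue=[] holders={T3,T4,T6}
Step 4: wait(T2) -> count=0 queue=[] holders={T2,T3,T4,T6}
Step 5: wait(T1) -> count=0 queue=[T1] holders={T2,T3,T4,T6}
Step 6: signal(T2) -> count=0 queue=[] holders={T1,T3,T4,T6}
Step 7: signal(T1) -> count=1 queue=[] holders={T3,T4,T6}
Step 8: signal(T6) -> count=2 queue=[] holders={T3,T4}
Step 9: signal(T3) -> count=3 queue=[] holders={T4}
Step 10: signal(T4) -> count=4 queue=[] holders={none}
Step 11: wait(T4) -> count=3 queue=[] holders={T4}
Step 12: signal(T4) -> count=4 queue=[] holders={none}
Final holders: {none} -> T6 not in holders

Answer: no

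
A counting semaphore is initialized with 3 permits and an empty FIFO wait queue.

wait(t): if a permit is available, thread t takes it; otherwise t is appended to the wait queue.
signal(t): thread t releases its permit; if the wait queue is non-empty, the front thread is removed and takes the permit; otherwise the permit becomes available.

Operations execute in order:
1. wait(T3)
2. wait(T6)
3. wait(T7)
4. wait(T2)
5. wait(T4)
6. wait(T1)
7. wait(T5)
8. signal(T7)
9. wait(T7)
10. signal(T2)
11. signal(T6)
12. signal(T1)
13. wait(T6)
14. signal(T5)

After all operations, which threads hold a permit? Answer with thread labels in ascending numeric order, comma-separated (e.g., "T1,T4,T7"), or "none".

Answer: T3,T4,T7

Derivation:
Step 1: wait(T3) -> count=2 queue=[] holders={T3}
Step 2: wait(T6) -> count=1 queue=[] holders={T3,T6}
Step 3: wait(T7) -> count=0 queue=[] holders={T3,T6,T7}
Step 4: wait(T2) -> count=0 queue=[T2] holders={T3,T6,T7}
Step 5: wait(T4) -> count=0 queue=[T2,T4] holders={T3,T6,T7}
Step 6: wait(T1) -> count=0 queue=[T2,T4,T1] holders={T3,T6,T7}
Step 7: wait(T5) -> count=0 queue=[T2,T4,T1,T5] holders={T3,T6,T7}
Step 8: signal(T7) -> count=0 queue=[T4,T1,T5] holders={T2,T3,T6}
Step 9: wait(T7) -> count=0 queue=[T4,T1,T5,T7] holders={T2,T3,T6}
Step 10: signal(T2) -> count=0 queue=[T1,T5,T7] holders={T3,T4,T6}
Step 11: signal(T6) -> count=0 queue=[T5,T7] holders={T1,T3,T4}
Step 12: signal(T1) -> count=0 queue=[T7] holders={T3,T4,T5}
Step 13: wait(T6) -> count=0 queue=[T7,T6] holders={T3,T4,T5}
Step 14: signal(T5) -> count=0 queue=[T6] holders={T3,T4,T7}
Final holders: T3,T4,T7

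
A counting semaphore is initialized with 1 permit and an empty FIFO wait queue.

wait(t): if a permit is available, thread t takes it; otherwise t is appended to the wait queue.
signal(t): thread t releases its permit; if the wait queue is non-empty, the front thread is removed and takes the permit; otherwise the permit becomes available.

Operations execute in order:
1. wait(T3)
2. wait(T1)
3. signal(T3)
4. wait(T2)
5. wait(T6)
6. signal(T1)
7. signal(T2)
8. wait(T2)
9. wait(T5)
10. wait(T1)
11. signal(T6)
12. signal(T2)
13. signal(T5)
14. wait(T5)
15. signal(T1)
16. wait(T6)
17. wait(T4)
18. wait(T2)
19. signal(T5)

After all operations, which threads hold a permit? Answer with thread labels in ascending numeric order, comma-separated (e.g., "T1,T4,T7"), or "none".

Step 1: wait(T3) -> count=0 queue=[] holders={T3}
Step 2: wait(T1) -> count=0 queue=[T1] holders={T3}
Step 3: signal(T3) -> count=0 queue=[] holders={T1}
Step 4: wait(T2) -> count=0 queue=[T2] holders={T1}
Step 5: wait(T6) -> count=0 queue=[T2,T6] holders={T1}
Step 6: signal(T1) -> count=0 queue=[T6] holders={T2}
Step 7: signal(T2) -> count=0 queue=[] holders={T6}
Step 8: wait(T2) -> count=0 queue=[T2] holders={T6}
Step 9: wait(T5) -> count=0 queue=[T2,T5] holders={T6}
Step 10: wait(T1) -> count=0 queue=[T2,T5,T1] holders={T6}
Step 11: signal(T6) -> count=0 queue=[T5,T1] holders={T2}
Step 12: signal(T2) -> count=0 queue=[T1] holders={T5}
Step 13: signal(T5) -> count=0 queue=[] holders={T1}
Step 14: wait(T5) -> count=0 queue=[T5] holders={T1}
Step 15: signal(T1) -> count=0 queue=[] holders={T5}
Step 16: wait(T6) -> count=0 queue=[T6] holders={T5}
Step 17: wait(T4) -> count=0 queue=[T6,T4] holders={T5}
Step 18: wait(T2) -> count=0 queue=[T6,T4,T2] holders={T5}
Step 19: signal(T5) -> count=0 queue=[T4,T2] holders={T6}
Final holders: T6

Answer: T6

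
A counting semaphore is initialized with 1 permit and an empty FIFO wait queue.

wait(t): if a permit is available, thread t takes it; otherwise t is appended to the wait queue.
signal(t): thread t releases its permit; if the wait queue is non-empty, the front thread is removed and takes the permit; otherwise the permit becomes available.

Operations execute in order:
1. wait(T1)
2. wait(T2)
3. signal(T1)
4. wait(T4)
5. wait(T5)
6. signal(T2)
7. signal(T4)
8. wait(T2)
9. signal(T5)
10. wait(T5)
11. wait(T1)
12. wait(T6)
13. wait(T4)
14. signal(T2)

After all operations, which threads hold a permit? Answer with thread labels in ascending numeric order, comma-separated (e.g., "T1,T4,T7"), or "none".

Answer: T5

Derivation:
Step 1: wait(T1) -> count=0 queue=[] holders={T1}
Step 2: wait(T2) -> count=0 queue=[T2] holders={T1}
Step 3: signal(T1) -> count=0 queue=[] holders={T2}
Step 4: wait(T4) -> count=0 queue=[T4] holders={T2}
Step 5: wait(T5) -> count=0 queue=[T4,T5] holders={T2}
Step 6: signal(T2) -> count=0 queue=[T5] holders={T4}
Step 7: signal(T4) -> count=0 queue=[] holders={T5}
Step 8: wait(T2) -> count=0 queue=[T2] holders={T5}
Step 9: signal(T5) -> count=0 queue=[] holders={T2}
Step 10: wait(T5) -> count=0 queue=[T5] holders={T2}
Step 11: wait(T1) -> count=0 queue=[T5,T1] holders={T2}
Step 12: wait(T6) -> count=0 queue=[T5,T1,T6] holders={T2}
Step 13: wait(T4) -> count=0 queue=[T5,T1,T6,T4] holders={T2}
Step 14: signal(T2) -> count=0 queue=[T1,T6,T4] holders={T5}
Final holders: T5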